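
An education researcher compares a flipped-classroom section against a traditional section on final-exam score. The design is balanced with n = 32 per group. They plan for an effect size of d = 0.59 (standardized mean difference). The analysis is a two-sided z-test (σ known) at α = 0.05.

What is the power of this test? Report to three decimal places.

Power ≈ 0.655

Noncentrality parameter: δ = d·√(n/2) = 0.59 × √(32/2) = 2.3600
Critical value for a two-sided test at α = 0.05: z_{α/2} = 1.960.
Power = Φ(δ − 1.960) + Φ(−δ − 1.960) = Φ(0.400) + Φ(-4.320) = 0.6554 + 0.0000 = 0.6554.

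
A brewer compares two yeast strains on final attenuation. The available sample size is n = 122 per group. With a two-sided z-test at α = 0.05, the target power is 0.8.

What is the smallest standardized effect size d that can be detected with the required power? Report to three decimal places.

Required noncentrality: δ = z_{0.025} + z_{0.20} = 1.960 + 0.842 = 2.802.
(The second rejection-region term Φ(−δ − z_{α/2}) is negligible and dropped.)
δ = d·√(n/2) ⇒ d = δ/√(n/2) = 2.802/√(122/2) = 0.3587.

d ≈ 0.359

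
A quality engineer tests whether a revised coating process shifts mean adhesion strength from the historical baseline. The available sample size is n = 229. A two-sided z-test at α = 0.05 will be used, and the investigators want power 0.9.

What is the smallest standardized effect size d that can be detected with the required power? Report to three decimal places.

d ≈ 0.214

Need Φ(δ − 1.960) = 0.9, so δ = 1.960 + 1.282 = 3.242.
(Lower-tail contribution to power is negligible for δ > 0.)
δ = d·√n ⇒ d = δ/√n = 3.242/√229 = 0.2142.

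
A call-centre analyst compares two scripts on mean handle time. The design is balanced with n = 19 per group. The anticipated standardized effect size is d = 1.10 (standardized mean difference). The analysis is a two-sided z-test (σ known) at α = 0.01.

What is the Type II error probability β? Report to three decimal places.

β ≈ 0.208

Noncentrality parameter: δ = d·√(n/2) = 1.10 × √(19/2) = 3.3904
Two-sided α = 0.01 → critical value z_{0.005} = 2.576.
Power = Φ(δ − 2.576) + Φ(−δ − 2.576) = Φ(0.815) + Φ(-5.966) = 0.7923 + 0.0000 = 0.7923.
Type II error: β = 1 − power = 1 − 0.7923 = 0.2077.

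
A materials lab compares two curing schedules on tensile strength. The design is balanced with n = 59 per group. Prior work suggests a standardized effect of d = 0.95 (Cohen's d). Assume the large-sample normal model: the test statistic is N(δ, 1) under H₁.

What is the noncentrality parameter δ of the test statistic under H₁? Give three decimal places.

The noncentrality parameter scales effect size by the design's sample-size factor: δ = d·√(n/2) = 0.95 × √(59/2) = 5.1598

δ ≈ 5.160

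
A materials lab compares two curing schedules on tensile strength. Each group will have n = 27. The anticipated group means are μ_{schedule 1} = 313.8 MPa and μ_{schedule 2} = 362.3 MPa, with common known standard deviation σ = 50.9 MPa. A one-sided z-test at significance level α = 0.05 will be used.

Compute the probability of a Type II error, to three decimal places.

β ≈ 0.032

Standardized effect: d = |μ_{schedule 1} − μ_{schedule 2}| / σ = |313.8 − 362.3| / 50.9 = 0.9528
Noncentrality parameter: δ = d·√(n/2) = 0.9528 × √(27/2) = 3.5010
Critical value for a one-sided test at α = 0.05: z_α = 1.645.
Power = Φ(δ − 1.645) = Φ(1.856) = 0.9683.
Type II error: β = 1 − power = 1 − 0.9683 = 0.0317.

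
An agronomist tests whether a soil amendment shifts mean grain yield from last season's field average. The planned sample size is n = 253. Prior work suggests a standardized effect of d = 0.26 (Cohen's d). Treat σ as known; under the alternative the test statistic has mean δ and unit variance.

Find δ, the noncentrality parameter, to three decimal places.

The noncentrality parameter scales effect size by the design's sample-size factor: δ = d·√n = 0.26 × √253 = 4.1356

δ ≈ 4.136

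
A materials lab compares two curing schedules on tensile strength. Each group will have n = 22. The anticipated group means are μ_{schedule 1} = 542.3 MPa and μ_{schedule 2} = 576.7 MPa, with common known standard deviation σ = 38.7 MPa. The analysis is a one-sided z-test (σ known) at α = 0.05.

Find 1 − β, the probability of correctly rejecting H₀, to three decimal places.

Standardized effect: d = |μ_{schedule 1} − μ_{schedule 2}| / σ = |542.3 − 576.7| / 38.7 = 0.8889
Noncentrality parameter: δ = d·√(n/2) = 0.8889 × √(22/2) = 2.9481
One-sided α = 0.05 → critical value z_{0.05} = 1.645.
Power = P(Z > 1.645 − δ) = Φ(1.303) = 0.9038.

Power ≈ 0.904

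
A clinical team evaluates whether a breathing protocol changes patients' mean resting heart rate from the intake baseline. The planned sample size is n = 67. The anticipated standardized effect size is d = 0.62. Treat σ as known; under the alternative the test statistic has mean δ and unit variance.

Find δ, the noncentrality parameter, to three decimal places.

The noncentrality parameter scales effect size by the design's sample-size factor: δ = d·√n = 0.62 × √67 = 5.0749

δ ≈ 5.075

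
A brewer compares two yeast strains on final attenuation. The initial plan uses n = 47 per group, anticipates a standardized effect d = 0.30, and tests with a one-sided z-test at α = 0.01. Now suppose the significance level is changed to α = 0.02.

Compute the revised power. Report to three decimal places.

δ = d·√(n/2) = 0.30 × √(47/2) = 1.4543 (unchanged). New critical value: z_{0.02} = 2.054.
Revised power = P(Z > 2.054 − δ) = Φ(-0.599) = 0.2744.

Power ≈ 0.274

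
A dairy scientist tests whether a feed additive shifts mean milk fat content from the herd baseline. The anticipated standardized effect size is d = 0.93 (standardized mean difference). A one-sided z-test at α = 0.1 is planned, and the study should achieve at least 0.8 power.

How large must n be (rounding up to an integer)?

n = 6

For power 0.8 need Φ(δ − z_{0.1}) = 0.8, so δ = z_{0.1} + z_{0.20} = 1.282 + 0.842 = 2.123.
δ = d·√n ⇒ n = (δ/d)² = (2.123 / 0.93)² = 5.21.
Round up to the next whole unit.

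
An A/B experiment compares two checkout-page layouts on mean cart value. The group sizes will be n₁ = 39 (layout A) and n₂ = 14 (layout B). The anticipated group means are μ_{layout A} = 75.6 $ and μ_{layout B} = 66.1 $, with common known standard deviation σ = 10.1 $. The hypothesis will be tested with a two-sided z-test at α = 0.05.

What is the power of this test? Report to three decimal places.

Power ≈ 0.855

Standardized effect: d = |μ_{layout A} − μ_{layout B}| / σ = |75.6 − 66.1| / 10.1 = 0.9406
Noncentrality parameter: δ = d / √(1/n₁ + 1/n₂) = 0.9406 / √(1/39 + 1/14) = 3.0190
Critical value for a two-sided test at α = 0.05: z_{α/2} = 1.960.
Power = Φ(δ − 1.960) + Φ(−δ − 1.960) = Φ(1.059) + Φ(-4.979) = 0.8552 + 0.0000 = 0.8552.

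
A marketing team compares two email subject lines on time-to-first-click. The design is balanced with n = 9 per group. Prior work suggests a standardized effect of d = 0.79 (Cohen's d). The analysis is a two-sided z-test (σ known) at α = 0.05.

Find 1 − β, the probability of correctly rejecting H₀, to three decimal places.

Power ≈ 0.388

Noncentrality parameter: λ = d·√(n/2) = 0.79 × √(9/2) = 1.6758
Two-sided α = 0.05 → critical value z_{0.025} = 1.960.
Power = Φ(λ − 1.960) + Φ(−λ − 1.960) = Φ(-0.284) + Φ(-3.636) = 0.3882 + 0.0001 = 0.3883.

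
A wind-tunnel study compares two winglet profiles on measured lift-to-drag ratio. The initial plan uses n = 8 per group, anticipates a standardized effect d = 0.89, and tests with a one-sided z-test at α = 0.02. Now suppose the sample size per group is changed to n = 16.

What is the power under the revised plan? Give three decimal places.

With n = 16 per group: δ = d·√(n/2) = 0.89 × √(16/2) = 2.5173. Critical value z_{0.02} = 2.054.
Revised power = Φ(δ − 2.054) = Φ(0.464) = 0.6785.

Power ≈ 0.679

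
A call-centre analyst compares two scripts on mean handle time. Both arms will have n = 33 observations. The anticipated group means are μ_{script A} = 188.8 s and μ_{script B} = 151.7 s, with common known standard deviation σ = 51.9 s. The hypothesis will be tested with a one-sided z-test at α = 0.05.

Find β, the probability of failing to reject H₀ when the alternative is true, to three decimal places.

Standardized effect: d = |μ_{script A} − μ_{script B}| / σ = |188.8 − 151.7| / 51.9 = 0.7148
Noncentrality parameter: δ = d·√(n/2) = 0.7148 × √(33/2) = 2.9037
Critical value for a one-sided test at α = 0.05: z_α = 1.645.
Power = Φ(δ − 1.645) = Φ(1.259) = 0.8960.
Type II error: β = 1 − power = 1 − 0.8960 = 0.1040.

β ≈ 0.104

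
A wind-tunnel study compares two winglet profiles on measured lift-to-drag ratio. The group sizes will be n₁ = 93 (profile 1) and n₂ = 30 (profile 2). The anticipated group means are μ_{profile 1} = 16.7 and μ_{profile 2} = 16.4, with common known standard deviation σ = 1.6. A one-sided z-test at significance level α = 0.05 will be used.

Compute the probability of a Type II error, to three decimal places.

Standardized effect: d = |μ_{profile 1} − μ_{profile 2}| / σ = |16.7 − 16.4| / 1.6 = 0.1875
Noncentrality parameter: δ = d / √(1/n₁ + 1/n₂) = 0.1875 / √(1/93 + 1/30) = 0.8930
One-sided α = 0.05 → critical value z_{0.05} = 1.645.
Power = P(Z > 1.645 − δ) = Φ(-0.752) = 0.2261.
Type II error: β = 1 − power = 1 − 0.2261 = 0.7739.

β ≈ 0.774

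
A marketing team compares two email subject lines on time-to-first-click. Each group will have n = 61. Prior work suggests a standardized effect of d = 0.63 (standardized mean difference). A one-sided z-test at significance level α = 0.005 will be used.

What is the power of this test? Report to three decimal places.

Noncentrality parameter: δ = d·√(n/2) = 0.63 × √(61/2) = 3.4793
One-sided α = 0.005 → critical value z_{0.005} = 2.576.
Power = P(Z > 2.576 − δ) = Φ(0.903) = 0.8169.

Power ≈ 0.817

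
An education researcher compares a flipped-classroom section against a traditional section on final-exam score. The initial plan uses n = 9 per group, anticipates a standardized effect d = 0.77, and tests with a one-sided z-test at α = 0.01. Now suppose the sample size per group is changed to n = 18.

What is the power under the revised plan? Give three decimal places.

Power ≈ 0.493

With n = 18 per group: δ = d·√(n/2) = 0.77 × √(18/2) = 2.3100. Critical value z_{0.01} = 2.326.
Revised power = P(Z > 2.326 − δ) = Φ(-0.016) = 0.4935.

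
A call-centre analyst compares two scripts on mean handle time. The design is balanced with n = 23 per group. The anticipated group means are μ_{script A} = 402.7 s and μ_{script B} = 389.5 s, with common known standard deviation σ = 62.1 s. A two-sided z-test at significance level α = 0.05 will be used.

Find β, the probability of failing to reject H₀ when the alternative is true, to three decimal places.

Standardized effect: d = |μ_{script A} − μ_{script B}| / σ = |402.7 − 389.5| / 62.1 = 0.2126
Noncentrality parameter: δ = d·√(n/2) = 0.2126 × √(23/2) = 0.7208
Critical value for a two-sided test at α = 0.05: z_{α/2} = 1.960.
Power = Φ(δ − 1.960) + Φ(−δ − 1.960) = Φ(-1.239) + Φ(-2.681) = 0.1076 + 0.0037 = 0.1113.
Type II error: β = 1 − power = 1 − 0.1113 = 0.8887.

β ≈ 0.889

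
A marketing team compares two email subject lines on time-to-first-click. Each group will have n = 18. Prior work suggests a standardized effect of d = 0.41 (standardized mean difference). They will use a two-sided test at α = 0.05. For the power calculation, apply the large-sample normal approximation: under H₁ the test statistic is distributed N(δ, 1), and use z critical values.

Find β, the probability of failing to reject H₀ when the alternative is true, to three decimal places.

β ≈ 0.767

Noncentrality parameter: δ = d·√(n/2) = 0.41 × √(18/2) = 1.2300
Two-sided α = 0.05 → critical value z_{0.025} = 1.960.
Power = Φ(δ − 1.960) + Φ(−δ − 1.960) = Φ(-0.730) + Φ(-3.190) = 0.2327 + 0.0007 = 0.2334.
Type II error: β = 1 − power = 1 − 0.2334 = 0.7666.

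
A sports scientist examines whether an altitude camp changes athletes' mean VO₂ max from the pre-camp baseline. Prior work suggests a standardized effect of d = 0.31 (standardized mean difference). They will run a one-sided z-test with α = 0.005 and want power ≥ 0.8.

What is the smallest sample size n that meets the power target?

For power 0.8 need Φ(δ − z_{0.005}) = 0.8, so δ = z_{0.005} + z_{0.20} = 2.576 + 0.842 = 3.417.
δ = d·√n ⇒ n = (δ/d)² = (3.417 / 0.31)² = 121.53.
Rounding up, n = 122.

n = 122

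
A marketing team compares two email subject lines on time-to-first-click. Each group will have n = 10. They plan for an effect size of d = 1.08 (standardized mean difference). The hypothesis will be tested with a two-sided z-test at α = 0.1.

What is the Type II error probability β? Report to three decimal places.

β ≈ 0.221

Noncentrality parameter: δ = d·√(n/2) = 1.08 × √(10/2) = 2.4150
Critical value for a two-sided test at α = 0.1: z_{α/2} = 1.645.
Power = Φ(δ − 1.645) + Φ(−δ − 1.645) = Φ(0.770) + Φ(-4.060) = 0.7794 + 0.0000 = 0.7794.
Type II error: β = 1 − power = 1 − 0.7794 = 0.2206.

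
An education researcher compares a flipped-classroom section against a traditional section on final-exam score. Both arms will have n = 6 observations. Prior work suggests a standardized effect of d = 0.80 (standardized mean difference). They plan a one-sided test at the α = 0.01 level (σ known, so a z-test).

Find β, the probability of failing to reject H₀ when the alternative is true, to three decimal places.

Noncentrality parameter: δ = d·√(n/2) = 0.80 × √(6/2) = 1.3856
One-sided α = 0.01 → critical value z_{0.01} = 2.326.
Power = P(Z > 2.326 − δ) = Φ(-0.941) = 0.1734.
Type II error: β = 1 − power = 1 − 0.1734 = 0.8266.

β ≈ 0.827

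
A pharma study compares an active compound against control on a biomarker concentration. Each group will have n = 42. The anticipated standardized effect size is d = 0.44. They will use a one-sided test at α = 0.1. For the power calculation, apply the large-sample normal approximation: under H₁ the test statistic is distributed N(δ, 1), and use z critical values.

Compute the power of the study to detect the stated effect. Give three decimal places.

Noncentrality parameter: δ = d·√(n/2) = 0.44 × √(42/2) = 2.0163
One-sided α = 0.1 → critical value z_{0.1} = 1.282.
Power = P(Z > 1.282 − δ) = Φ(0.735) = 0.7688.

Power ≈ 0.769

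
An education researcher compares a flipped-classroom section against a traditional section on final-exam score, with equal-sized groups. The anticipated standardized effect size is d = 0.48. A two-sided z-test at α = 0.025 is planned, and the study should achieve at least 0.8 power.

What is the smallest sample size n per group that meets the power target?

For power 0.8 need Φ(δ − z_{0.0125}) = 0.8, so δ = z_{0.0125} + z_{0.20} = 2.241 + 0.842 = 3.083.
(The Φ(−δ − z_{α/2}) term is vanishingly small for δ > 0 and is dropped in the standard sample-size formula.)
δ = d·√(n/2) ⇒ n = 2(δ/d)² = 2 × (3.083 / 0.48)² = 82.51.
Round up to the next whole unit.

n = 83 per group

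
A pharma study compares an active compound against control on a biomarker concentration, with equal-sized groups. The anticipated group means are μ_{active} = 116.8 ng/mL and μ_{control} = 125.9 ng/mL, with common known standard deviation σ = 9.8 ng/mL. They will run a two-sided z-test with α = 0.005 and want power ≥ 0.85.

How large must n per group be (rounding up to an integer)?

Standardized effect: d = |μ_{active} − μ_{control}| / σ = |116.8 − 125.9| / 9.8 = 0.9286
Set Φ(δ − 2.807) = 0.85; then δ − 2.807 = Φ⁻¹(0.85) = 1.036, giving δ = 3.843.
(For δ > 0 the lower-tail rejection region contributes negligibly to power, so the one-term inversion is standard.)
δ = d·√(n/2) ⇒ n = 2(δ/d)² = 2 × (3.843 / 0.9286)² = 34.26.
Rounding up, n = 35 per group.

n = 35 per group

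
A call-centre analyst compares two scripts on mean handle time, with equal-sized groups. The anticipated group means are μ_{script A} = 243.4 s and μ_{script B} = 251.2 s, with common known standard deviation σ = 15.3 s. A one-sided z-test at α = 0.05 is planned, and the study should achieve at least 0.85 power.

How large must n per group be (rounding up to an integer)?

n = 56 per group

Standardized effect: d = |μ_{script A} − μ_{script B}| / σ = |243.4 − 251.2| / 15.3 = 0.5098
For power 0.85 need Φ(δ − z_{0.05}) = 0.85, so δ = z_{0.05} + z_{0.15} = 1.645 + 1.036 = 2.681.
δ = d·√(n/2) ⇒ n = 2(δ/d)² = 2 × (2.681 / 0.5098)² = 55.32.
Round up to the next whole unit.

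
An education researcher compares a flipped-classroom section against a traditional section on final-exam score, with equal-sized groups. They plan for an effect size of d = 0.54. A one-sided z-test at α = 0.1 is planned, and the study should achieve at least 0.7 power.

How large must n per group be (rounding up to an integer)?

Set Φ(δ − 1.282) = 0.7; then δ − 1.282 = Φ⁻¹(0.7) = 0.524, giving δ = 1.806.
δ = d·√(n/2) ⇒ n = 2(δ/d)² = 2 × (1.806 / 0.54)² = 22.37.
Rounding up, n = 23 per group.

n = 23 per group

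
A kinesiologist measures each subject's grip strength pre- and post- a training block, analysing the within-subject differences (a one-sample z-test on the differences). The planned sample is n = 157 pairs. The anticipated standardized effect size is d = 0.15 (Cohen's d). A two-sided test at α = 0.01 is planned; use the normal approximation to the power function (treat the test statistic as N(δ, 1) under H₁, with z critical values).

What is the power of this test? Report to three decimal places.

Noncentrality parameter: δ = d·√n = 0.15 × √157 = 1.8795
Two-sided α = 0.01 → critical value z_{0.005} = 2.576.
Power = Φ(δ − 2.576) + Φ(−δ − 2.576) = Φ(-0.696) + Φ(-4.455) = 0.2431 + 0.0000 = 0.2431.

Power ≈ 0.243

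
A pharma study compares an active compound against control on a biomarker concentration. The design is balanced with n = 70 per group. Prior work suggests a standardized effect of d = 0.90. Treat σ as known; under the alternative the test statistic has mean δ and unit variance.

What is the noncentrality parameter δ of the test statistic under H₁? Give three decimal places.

δ ≈ 5.324

δ = d·√(n/2) = 0.90 × √(70/2) = 5.3245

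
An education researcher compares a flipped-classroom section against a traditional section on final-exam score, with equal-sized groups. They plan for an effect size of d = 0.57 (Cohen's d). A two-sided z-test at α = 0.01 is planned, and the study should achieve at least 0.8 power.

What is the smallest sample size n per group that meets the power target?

Set Φ(δ − 2.576) = 0.8; then δ − 2.576 = Φ⁻¹(0.8) = 0.842, giving δ = 3.417.
(For δ > 0 the lower-tail rejection region contributes negligibly to power, so the one-term inversion is standard.)
δ = d·√(n/2) ⇒ n = 2(δ/d)² = 2 × (3.417 / 0.57)² = 71.89.
Rounding up, n = 72 per group.

n = 72 per group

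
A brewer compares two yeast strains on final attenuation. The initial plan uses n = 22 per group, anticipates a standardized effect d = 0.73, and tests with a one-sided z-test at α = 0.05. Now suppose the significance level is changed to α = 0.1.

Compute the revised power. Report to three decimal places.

Power ≈ 0.873

δ = d·√(n/2) = 0.73 × √(22/2) = 2.4211 (unchanged). New critical value: z_{0.1} = 1.282.
Revised power = P(Z > 1.282 − δ) = Φ(1.140) = 0.8728.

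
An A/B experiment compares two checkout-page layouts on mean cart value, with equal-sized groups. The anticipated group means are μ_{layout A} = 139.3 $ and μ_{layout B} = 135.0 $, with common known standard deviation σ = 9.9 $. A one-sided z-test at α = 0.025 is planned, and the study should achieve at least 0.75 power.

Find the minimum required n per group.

Standardized effect: d = |μ_{layout A} − μ_{layout B}| / σ = |139.3 − 135.0| / 9.9 = 0.4343
Set Φ(δ − 1.960) = 0.75; then δ − 1.960 = Φ⁻¹(0.75) = 0.674, giving δ = 2.634.
δ = d·√(n/2) ⇒ n = 2(δ/d)² = 2 × (2.634 / 0.4343)² = 73.58.
Rounding up, n = 74 per group.

n = 74 per group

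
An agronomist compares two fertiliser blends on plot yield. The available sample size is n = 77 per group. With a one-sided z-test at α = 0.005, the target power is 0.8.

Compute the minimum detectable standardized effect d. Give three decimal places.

Required noncentrality: δ = z_{0.005} + z_{0.20} = 2.576 + 0.842 = 3.417.
δ = d·√(n/2) ⇒ d = δ/√(n/2) = 3.417/√(77/2) = 0.5508.

d ≈ 0.551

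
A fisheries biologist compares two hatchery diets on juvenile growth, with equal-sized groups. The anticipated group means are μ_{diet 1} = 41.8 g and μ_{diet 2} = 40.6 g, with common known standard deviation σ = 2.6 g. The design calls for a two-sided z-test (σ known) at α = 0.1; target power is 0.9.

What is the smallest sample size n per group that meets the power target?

n = 81 per group

Standardized effect: d = |μ_{diet 1} − μ_{diet 2}| / σ = |41.8 − 40.6| / 2.6 = 0.4615
For power 0.9 need Φ(δ − z_{0.05}) = 0.9, so δ = z_{0.05} + z_{0.10} = 1.645 + 1.282 = 2.926.
(Ignoring the negligible lower-tail rejection probability gives the usual closed-form inversion.)
δ = d·√(n/2) ⇒ n = 2(δ/d)² = 2 × (2.926 / 0.4615)² = 80.41.
Round up to the next whole unit.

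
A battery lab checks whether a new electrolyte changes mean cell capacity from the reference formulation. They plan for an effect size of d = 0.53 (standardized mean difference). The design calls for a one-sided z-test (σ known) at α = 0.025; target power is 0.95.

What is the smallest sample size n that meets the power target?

n = 47

For power 0.95 need Φ(δ − z_{0.025}) = 0.95, so δ = z_{0.025} + z_{0.05} = 1.960 + 1.645 = 3.605.
δ = d·√n ⇒ n = (δ/d)² = (3.605 / 0.53)² = 46.26.
Round up to the next whole unit.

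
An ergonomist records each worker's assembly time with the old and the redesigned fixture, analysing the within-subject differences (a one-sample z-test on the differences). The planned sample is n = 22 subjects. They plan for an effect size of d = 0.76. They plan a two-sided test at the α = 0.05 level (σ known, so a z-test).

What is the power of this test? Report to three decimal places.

Noncentrality parameter: δ = d·√n = 0.76 × √22 = 3.5647
Critical value for a two-sided test at α = 0.05: z_{α/2} = 1.960.
Power = Φ(δ − 1.960) + Φ(−δ − 1.960) = Φ(1.605) + Φ(-5.525) = 0.9457 + 0.0000 = 0.9457.

Power ≈ 0.946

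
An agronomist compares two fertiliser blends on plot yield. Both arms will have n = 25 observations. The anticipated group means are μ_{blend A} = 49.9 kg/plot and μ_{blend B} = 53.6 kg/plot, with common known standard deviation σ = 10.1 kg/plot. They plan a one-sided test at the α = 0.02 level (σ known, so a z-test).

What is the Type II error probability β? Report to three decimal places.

Standardized effect: d = |μ_{blend A} − μ_{blend B}| / σ = |49.9 − 53.6| / 10.1 = 0.3663
Noncentrality parameter: δ = d·√(n/2) = 0.3663 × √(25/2) = 1.2952
One-sided α = 0.02 → critical value z_{0.02} = 2.054.
Power = P(Z > 2.054 − δ) = Φ(-0.759) = 0.2241.
Type II error: β = 1 − power = 1 − 0.2241 = 0.7759.

β ≈ 0.776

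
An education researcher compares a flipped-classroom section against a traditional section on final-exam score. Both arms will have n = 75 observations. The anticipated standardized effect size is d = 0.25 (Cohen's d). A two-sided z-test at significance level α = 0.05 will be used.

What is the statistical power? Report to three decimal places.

Power ≈ 0.334

Noncentrality parameter: δ = d·√(n/2) = 0.25 × √(75/2) = 1.5309
Two-sided α = 0.05 → critical value z_{0.025} = 1.960.
Power = Φ(δ − 1.960) + Φ(−δ − 1.960) = Φ(-0.429) + Φ(-3.491) = 0.3339 + 0.0002 = 0.3342.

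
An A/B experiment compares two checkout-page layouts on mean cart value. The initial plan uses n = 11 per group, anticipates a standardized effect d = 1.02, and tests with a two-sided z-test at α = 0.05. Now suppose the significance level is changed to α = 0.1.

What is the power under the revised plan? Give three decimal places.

Power ≈ 0.773

δ = d·√(n/2) = 1.02 × √(11/2) = 2.3921 (unchanged). New critical value: z_{0.05} = 1.645.
Revised power = Φ(δ − 1.645) + Φ(−δ − 1.645) = Φ(0.747) + Φ(-4.037) = 0.7725 + 0.0000 = 0.7726.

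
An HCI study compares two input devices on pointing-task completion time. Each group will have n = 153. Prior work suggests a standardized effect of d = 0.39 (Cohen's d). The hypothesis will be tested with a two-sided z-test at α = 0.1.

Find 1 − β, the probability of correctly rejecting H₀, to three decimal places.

Power ≈ 0.961

Noncentrality parameter: δ = d·√(n/2) = 0.39 × √(153/2) = 3.4111
Two-sided α = 0.1 → critical value z_{0.05} = 1.645.
Power = Φ(δ − 1.645) + Φ(−δ − 1.645) = Φ(1.766) + Φ(-5.056) = 0.9613 + 0.0000 = 0.9613.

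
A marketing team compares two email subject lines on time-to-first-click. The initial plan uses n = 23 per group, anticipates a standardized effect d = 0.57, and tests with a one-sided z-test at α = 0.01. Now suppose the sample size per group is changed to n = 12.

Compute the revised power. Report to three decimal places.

Power ≈ 0.176

With n = 12 per group: δ = d·√(n/2) = 0.57 × √(12/2) = 1.3962. Critical value z_{0.01} = 2.326.
Revised power = P(Z > 2.326 − δ) = Φ(-0.930) = 0.1761.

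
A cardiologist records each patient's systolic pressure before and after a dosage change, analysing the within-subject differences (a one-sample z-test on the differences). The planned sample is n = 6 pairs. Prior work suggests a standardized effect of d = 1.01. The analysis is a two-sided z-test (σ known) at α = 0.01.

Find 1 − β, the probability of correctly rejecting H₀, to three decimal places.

Noncentrality parameter: λ = d·√n = 1.01 × √6 = 2.4740
Critical value for a two-sided test at α = 0.01: z_{α/2} = 2.576.
Power = Φ(λ − 2.576) + Φ(−λ − 2.576) = Φ(-0.102) + Φ(-5.050) = 0.4594 + 0.0000 = 0.4594.

Power ≈ 0.459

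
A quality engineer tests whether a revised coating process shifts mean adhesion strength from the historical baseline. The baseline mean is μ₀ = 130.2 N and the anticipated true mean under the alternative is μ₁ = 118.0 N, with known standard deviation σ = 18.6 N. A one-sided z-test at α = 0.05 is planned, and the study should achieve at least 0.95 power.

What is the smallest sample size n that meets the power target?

n = 26

Standardized effect: d = |μ₁ − μ₀| / σ = |118.0 − 130.2| / 18.6 = 0.6559
For power 0.95 need Φ(δ − z_{0.05}) = 0.95, so δ = z_{0.05} + z_{0.05} = 1.645 + 1.645 = 3.290.
δ = d·√n ⇒ n = (δ/d)² = (3.290 / 0.6559)² = 25.15.
Round up to the next whole unit.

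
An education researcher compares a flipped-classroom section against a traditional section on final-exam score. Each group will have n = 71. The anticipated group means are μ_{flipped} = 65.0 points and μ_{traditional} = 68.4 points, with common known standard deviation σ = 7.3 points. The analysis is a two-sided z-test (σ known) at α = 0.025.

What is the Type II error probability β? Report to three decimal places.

Standardized effect: d = |μ_{flipped} − μ_{traditional}| / σ = |65.0 − 68.4| / 7.3 = 0.4658
Noncentrality parameter: δ = d·√(n/2) = 0.4658 × √(71/2) = 2.7750
Critical value for a two-sided test at α = 0.025: z_{α/2} = 2.241.
Power = Φ(δ − 2.241) + Φ(−δ − 2.241) = Φ(0.534) + Φ(-5.016) = 0.7032 + 0.0000 = 0.7032.
Type II error: β = 1 − power = 1 − 0.7032 = 0.2968.

β ≈ 0.297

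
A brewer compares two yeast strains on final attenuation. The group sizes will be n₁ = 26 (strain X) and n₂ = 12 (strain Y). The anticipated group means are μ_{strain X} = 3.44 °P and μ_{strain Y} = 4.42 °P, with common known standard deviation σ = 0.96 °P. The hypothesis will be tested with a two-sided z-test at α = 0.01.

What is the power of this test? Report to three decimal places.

Standardized effect: d = |μ_{strain X} − μ_{strain Y}| / σ = |3.44 − 4.42| / 0.96 = 1.0208
Noncentrality parameter: δ = d / √(1/n₁ + 1/n₂) = 1.0208 / √(1/26 + 1/12) = 2.9251
Two-sided α = 0.01 → critical value z_{0.005} = 2.576.
Power = Φ(δ − 2.576) + Φ(−δ − 2.576) = Φ(0.349) + Φ(-5.501) = 0.6366 + 0.0000 = 0.6366.

Power ≈ 0.637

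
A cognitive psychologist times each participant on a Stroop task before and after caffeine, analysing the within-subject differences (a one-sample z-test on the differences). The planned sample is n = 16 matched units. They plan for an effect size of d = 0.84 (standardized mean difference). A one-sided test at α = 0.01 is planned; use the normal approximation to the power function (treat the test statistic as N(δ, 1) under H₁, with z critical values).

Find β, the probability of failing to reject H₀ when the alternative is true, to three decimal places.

Noncentrality parameter: δ = d·√n = 0.84 × √16 = 3.3600
Critical value for a one-sided test at α = 0.01: z_α = 2.326.
Power = Φ(δ − 2.326) = Φ(1.034) = 0.8494.
Type II error: β = 1 − power = 1 − 0.8494 = 0.1506.

β ≈ 0.151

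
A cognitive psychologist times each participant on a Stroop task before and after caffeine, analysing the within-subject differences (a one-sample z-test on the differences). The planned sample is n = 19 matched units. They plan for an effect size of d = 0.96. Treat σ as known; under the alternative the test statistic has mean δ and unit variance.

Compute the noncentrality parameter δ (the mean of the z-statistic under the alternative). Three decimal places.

The noncentrality parameter scales effect size by the design's sample-size factor: δ = d·√n = 0.96 × √19 = 4.1845

δ ≈ 4.185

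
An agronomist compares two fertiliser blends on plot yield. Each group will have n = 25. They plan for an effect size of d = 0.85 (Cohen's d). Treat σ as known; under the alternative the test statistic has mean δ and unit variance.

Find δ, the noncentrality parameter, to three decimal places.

δ ≈ 3.005

δ = d·√(n/2) = 0.85 × √(25/2) = 3.0052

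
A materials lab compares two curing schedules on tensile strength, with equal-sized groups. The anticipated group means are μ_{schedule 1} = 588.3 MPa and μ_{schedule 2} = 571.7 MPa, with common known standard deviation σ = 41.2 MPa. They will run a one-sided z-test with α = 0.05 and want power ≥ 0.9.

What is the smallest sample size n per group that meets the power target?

Standardized effect: d = |μ_{schedule 1} − μ_{schedule 2}| / σ = |588.3 − 571.7| / 41.2 = 0.4029
For power 0.9 need Φ(δ − z_{0.05}) = 0.9, so δ = z_{0.05} + z_{0.10} = 1.645 + 1.282 = 2.926.
δ = d·√(n/2) ⇒ n = 2(δ/d)² = 2 × (2.926 / 0.4029)² = 105.51.
Rounding up, n = 106 per group.

n = 106 per group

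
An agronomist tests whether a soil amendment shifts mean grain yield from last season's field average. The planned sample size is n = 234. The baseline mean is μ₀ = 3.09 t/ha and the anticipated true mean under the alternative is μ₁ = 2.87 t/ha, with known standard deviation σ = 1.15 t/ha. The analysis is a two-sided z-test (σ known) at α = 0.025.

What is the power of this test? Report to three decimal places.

Standardized effect: d = |μ₁ − μ₀| / σ = |2.87 − 3.09| / 1.15 = 0.1913
Noncentrality parameter: δ = d·√n = 0.1913 × √234 = 2.9264
Critical value for a two-sided test at α = 0.025: z_{α/2} = 2.241.
Power = Φ(δ − 2.241) + Φ(−δ − 2.241) = Φ(0.685) + Φ(-5.168) = 0.7533 + 0.0000 = 0.7533.

Power ≈ 0.753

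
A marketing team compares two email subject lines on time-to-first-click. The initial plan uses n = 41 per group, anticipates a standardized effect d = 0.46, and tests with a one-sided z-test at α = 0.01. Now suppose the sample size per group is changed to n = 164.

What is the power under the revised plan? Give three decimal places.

Power ≈ 0.967

With n = 164 per group: δ = d·√(n/2) = 0.46 × √(164/2) = 4.1655. Critical value z_{0.01} = 2.326.
Revised power = Φ(δ − 2.326) = Φ(1.839) = 0.9671.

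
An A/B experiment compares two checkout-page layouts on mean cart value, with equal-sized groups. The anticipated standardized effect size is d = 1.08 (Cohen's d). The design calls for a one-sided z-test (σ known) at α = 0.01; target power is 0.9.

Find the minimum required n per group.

n = 23 per group

Set Φ(δ − 2.326) = 0.9; then δ − 2.326 = Φ⁻¹(0.9) = 1.282, giving δ = 3.608.
δ = d·√(n/2) ⇒ n = 2(δ/d)² = 2 × (3.608 / 1.08)² = 22.32.
Rounding up, n = 23 per group.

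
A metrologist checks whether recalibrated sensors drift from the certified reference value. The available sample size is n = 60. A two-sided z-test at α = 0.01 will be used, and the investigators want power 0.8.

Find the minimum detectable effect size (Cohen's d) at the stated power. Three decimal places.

d ≈ 0.441

Required noncentrality: δ = z_{0.005} + z_{0.20} = 2.576 + 0.842 = 3.417.
(Lower-tail contribution to power is negligible for δ > 0.)
δ = d·√n ⇒ d = δ/√n = 3.417/√60 = 0.4412.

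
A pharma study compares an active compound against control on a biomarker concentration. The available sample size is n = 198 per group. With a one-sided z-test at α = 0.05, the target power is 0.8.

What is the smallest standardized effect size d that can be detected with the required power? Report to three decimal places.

d ≈ 0.250

Need Φ(δ − 1.645) = 0.8, so δ = 1.645 + 0.842 = 2.486.
δ = d·√(n/2) ⇒ d = δ/√(n/2) = 2.486/√(198/2) = 0.2499.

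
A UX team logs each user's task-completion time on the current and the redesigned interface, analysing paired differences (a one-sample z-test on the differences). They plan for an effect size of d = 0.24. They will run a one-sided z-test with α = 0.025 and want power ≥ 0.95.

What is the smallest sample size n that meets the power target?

Set Φ(δ − 1.960) = 0.95; then δ − 1.960 = Φ⁻¹(0.95) = 1.645, giving δ = 3.605.
δ = d·√n ⇒ n = (δ/d)² = (3.605 / 0.24)² = 225.60.
Rounding up, n = 226.

n = 226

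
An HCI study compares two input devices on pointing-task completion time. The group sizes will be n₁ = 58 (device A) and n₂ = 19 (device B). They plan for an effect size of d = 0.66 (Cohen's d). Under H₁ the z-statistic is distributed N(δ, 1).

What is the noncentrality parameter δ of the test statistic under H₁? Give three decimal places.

The noncentrality parameter scales effect size by the design's sample-size factor: δ = d / √(1/n₁ + 1/n₂) = 0.66 / √(1/58 + 1/19) = 2.4968

δ ≈ 2.497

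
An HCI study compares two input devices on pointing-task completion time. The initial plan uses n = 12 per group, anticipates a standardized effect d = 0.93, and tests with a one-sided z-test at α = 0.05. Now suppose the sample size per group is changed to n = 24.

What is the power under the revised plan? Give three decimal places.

Power ≈ 0.943

With n = 24 per group: δ = d·√(n/2) = 0.93 × √(24/2) = 3.2216. Critical value z_{0.05} = 1.645.
Revised power = Φ(δ − 1.645) = Φ(1.577) = 0.9426.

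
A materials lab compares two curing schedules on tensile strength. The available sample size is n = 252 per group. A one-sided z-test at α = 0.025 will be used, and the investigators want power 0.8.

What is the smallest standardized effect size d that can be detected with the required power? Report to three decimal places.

Need Φ(δ − 1.960) = 0.8, so δ = 1.960 + 0.842 = 2.802.
δ = d·√(n/2) ⇒ d = δ/√(n/2) = 2.802/√(252/2) = 0.2496.

d ≈ 0.250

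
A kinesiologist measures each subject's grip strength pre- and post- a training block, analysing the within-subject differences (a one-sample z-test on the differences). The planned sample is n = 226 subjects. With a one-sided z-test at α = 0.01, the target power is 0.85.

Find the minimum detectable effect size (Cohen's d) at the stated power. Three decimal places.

Required noncentrality: δ = z_{0.01} + z_{0.15} = 2.326 + 1.036 = 3.363.
δ = d·√n ⇒ d = δ/√n = 3.363/√226 = 0.2237.

d ≈ 0.224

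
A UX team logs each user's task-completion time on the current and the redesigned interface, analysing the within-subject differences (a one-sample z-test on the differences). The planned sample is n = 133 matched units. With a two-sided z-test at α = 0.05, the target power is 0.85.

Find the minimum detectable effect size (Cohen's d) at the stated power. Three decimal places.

d ≈ 0.260

Required noncentrality: δ = z_{0.025} + z_{0.15} = 1.960 + 1.036 = 2.996.
(The second rejection-region term Φ(−δ − z_{α/2}) is negligible and dropped.)
δ = d·√n ⇒ d = δ/√n = 2.996/√133 = 0.2598.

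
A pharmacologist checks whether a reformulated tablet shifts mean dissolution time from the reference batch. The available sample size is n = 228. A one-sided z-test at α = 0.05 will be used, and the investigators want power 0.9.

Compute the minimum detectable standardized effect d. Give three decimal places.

Need Φ(δ − 1.645) = 0.9, so δ = 1.645 + 1.282 = 2.926.
δ = d·√n ⇒ d = δ/√n = 2.926/√228 = 0.1938.

d ≈ 0.194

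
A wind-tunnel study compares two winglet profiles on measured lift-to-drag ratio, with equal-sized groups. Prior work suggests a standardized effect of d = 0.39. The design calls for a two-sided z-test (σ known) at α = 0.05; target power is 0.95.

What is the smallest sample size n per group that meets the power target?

n = 171 per group

For power 0.95 need Φ(δ − z_{0.025}) = 0.95, so δ = z_{0.025} + z_{0.05} = 1.960 + 1.645 = 3.605.
(Ignoring the negligible lower-tail rejection probability gives the usual closed-form inversion.)
δ = d·√(n/2) ⇒ n = 2(δ/d)² = 2 × (3.605 / 0.39)² = 170.87.
Rounding up, n = 171 per group.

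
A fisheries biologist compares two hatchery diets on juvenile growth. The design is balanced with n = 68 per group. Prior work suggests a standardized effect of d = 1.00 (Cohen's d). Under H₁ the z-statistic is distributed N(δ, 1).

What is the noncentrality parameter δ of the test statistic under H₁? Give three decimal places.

δ ≈ 5.831

The noncentrality parameter scales effect size by the design's sample-size factor: δ = d·√(n/2) = 1.00 × √(68/2) = 5.8310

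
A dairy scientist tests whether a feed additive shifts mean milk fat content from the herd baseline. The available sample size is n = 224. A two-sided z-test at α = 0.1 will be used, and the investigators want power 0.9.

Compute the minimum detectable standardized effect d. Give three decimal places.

Need Φ(δ − 1.645) = 0.9, so δ = 1.645 + 1.282 = 2.926.
(Lower-tail contribution to power is negligible for δ > 0.)
δ = d·√n ⇒ d = δ/√n = 2.926/√224 = 0.1955.

d ≈ 0.196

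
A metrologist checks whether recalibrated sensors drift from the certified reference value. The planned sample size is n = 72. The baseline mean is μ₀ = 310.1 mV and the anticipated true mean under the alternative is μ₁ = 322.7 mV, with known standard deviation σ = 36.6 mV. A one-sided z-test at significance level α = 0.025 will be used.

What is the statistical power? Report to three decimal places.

Standardized effect: d = |μ₁ − μ₀| / σ = |322.7 − 310.1| / 36.6 = 0.3443
Noncentrality parameter: δ = d·√n = 0.3443 × √72 = 2.9212
One-sided α = 0.025 → critical value z_{0.025} = 1.960.
Power = P(Z > 1.960 − δ) = Φ(0.961) = 0.8318.

Power ≈ 0.832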